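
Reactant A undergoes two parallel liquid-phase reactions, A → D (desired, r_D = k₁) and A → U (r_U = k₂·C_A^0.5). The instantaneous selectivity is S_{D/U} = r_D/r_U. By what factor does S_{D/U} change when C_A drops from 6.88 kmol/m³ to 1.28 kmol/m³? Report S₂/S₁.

S_{D/U} = (k₁/k₂)·C_A^-0.5, so S₂/S₁ = (C_{A,2}/C_{A,1})^-0.5.
= (1.28/6.88)^(-0.5) = (0.1860)^(-0.5) = 2.32.

2.32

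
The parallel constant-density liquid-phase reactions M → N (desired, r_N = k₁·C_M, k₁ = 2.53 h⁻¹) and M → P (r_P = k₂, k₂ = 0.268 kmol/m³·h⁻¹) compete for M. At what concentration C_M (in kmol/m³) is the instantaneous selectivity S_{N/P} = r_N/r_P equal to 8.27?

S_{N/P} = (k₁/k₂)·C_M ⇒ C_M = S·k₂/k₁.
= 8.27×0.268/2.53 = 0.876 kmol/m³.

0.876 kmol/m³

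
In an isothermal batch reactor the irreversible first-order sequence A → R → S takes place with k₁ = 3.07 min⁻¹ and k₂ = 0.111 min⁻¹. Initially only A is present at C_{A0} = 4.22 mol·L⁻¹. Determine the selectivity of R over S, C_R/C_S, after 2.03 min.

The intermediate concentration in a first-order A→B→C sequence is C_R = k₁C_{A0}(e^(−k₁t) − e^(−k₂t))/(k₂−k₁).
e^(−k₁t) = e^(−3.07×2.03) = e^(−6.232) = 0.001965; e^(−k₂t) = e^(−0.2253) = 0.7983.
C_R = 3.07×4.22/(0.111−3.07) × (0.001965−0.7983) = (-4.378)×(-0.7963) = 3.486 mol·L⁻¹.
C_A = C_{A0}e^(−k₁t) = 0.008294 mol·L⁻¹, so C_S = C_{A0}−C_A−C_R = 0.7253 mol·L⁻¹; C_R/C_S = 4.81.

4.81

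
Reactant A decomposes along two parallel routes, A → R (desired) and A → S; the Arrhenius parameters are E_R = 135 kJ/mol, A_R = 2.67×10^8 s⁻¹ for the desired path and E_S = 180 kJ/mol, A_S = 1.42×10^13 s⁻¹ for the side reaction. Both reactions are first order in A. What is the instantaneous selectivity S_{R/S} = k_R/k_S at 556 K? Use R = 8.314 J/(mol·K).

Since both paths have the same order in A, the concentration cancels and S_{R/S} = k_R/k_S = (A_R/A_S)·exp[(E_S−E_R)/(RT)].
(E_S−E_R)/(RT) = (180−135)×10³/(8.314×556) = 45000/4623 = 9.735.
k_R/k_S = (2.67×10^8/1.42×10^13)·exp(9.735) = 1.880×10^-5 × 16896 = 0.318.
Since E_R < E_S, lowering the temperature improves selectivity toward R.

0.318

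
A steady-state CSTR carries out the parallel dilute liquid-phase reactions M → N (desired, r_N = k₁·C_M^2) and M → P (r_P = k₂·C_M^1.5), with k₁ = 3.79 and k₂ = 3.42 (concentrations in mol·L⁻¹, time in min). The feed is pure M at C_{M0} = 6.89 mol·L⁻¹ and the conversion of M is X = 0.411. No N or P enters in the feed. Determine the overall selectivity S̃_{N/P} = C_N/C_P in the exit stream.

2.23

Exit C_M = C_{M0}(1−X) = 6.89×0.589 = 4.058 mol·L⁻¹.
Rates in a CSTR are evaluated at the outlet concentration: r_N = 3.79×4.058^2 = 62.42, r_P = 3.42×4.058^1.5 = 27.96.
Overall selectivity = C_N/C_P = r_Nτ/(r_Pτ) = r_N/r_P = 2.23.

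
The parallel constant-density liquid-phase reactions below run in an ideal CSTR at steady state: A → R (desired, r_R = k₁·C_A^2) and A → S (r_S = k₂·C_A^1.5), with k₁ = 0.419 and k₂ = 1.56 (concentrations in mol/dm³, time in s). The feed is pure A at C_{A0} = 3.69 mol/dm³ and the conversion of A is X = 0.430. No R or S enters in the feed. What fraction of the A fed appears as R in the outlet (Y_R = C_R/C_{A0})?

Exit C_A = C_{A0}(1−X) = 3.69×0.570 = 2.103 mol/dm³.
A CSTR operates uniformly at the exit composition, giving r_R = 1.854 and r_S = 4.759 (each k·C_A^n at C_A = 2.103).
Fraction of consumed A going to R: r_R/(r_R+r_S) = 0.2803.
C_R = 0.2803·C_{A0}·X = 0.2803×3.69×0.430 = 0.445 mol/dm³; Y_R = C_R/C_{A0} = 0.121.

0.121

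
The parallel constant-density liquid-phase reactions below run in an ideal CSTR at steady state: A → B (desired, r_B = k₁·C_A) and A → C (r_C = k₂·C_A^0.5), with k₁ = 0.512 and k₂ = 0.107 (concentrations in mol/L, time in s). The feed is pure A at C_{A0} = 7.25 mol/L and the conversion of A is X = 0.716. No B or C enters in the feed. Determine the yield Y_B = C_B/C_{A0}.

0.625

Exit C_A = C_{A0}(1−X) = 7.25×0.284 = 2.059 mol/L.
In a CSTR the entire volume is at exit conditions, so r_B = 0.512×2.059 = 1.054 and r_C = 0.107×2.059^0.5 = 0.1535.
Fraction of consumed A going to B: r_B/(r_B+r_C) = 0.8729.
C_B = 0.8729·C_{A0}·X = 0.8729×7.25×0.716 = 4.53 mol/L; Y_B = C_B/C_{A0} = 0.625.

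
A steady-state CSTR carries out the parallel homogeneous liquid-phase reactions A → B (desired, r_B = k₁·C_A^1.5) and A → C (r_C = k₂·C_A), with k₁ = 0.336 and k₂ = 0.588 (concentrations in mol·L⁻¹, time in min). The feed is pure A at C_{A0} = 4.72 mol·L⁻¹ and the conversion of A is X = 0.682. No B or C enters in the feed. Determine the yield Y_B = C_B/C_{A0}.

0.281

Exit C_A = C_{A0}(1−X) = 4.72×0.318 = 1.501 mol·L⁻¹.
Rates in a CSTR are evaluated at the outlet concentration: r_B = 0.336×1.501^1.5 = 0.6179, r_C = 0.588×1.501 = 0.8826.
Fraction of consumed A going to B: r_B/(r_B+r_C) = 0.4118.
C_B = 0.4118·C_{A0}·X = 0.4118×4.72×0.682 = 1.33 mol·L⁻¹; Y_B = C_B/C_{A0} = 0.281.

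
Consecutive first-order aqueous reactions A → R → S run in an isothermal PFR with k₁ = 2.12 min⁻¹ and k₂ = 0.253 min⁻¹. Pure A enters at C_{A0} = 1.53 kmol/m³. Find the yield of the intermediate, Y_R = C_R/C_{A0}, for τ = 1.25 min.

For first-order series with pure A initially, C_R(τ) = k₁C_{A0}/(k₂−k₁)·(e^(−k₁τ) − e^(−k₂τ)).
e^(−k₁τ) = e^(−2.12×1.25) = e^(−2.650) = 0.07065; e^(−k₂τ) = e^(−0.3163) = 0.7289.
C_R = 2.12×1.53/(0.253−2.12) × (0.07065−0.7289) = (-1.737)×(-0.6582) = 1.144 kmol/m³.
Y_R = C_R/C_{A0} = 1.144/1.53 = 0.747.

0.747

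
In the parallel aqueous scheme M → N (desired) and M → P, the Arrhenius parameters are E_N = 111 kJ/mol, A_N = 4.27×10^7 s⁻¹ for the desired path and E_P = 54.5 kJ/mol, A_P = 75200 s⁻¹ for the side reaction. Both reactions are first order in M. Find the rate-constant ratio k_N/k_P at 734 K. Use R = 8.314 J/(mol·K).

0.0541

k_N/k_P = (A_N/A_P)·exp[−(E_N−E_P)/(RT)] = (A_N/A_P)·exp[(E_P−E_N)/(RT)].
(E_P−E_N)/(RT) = (54.5−111)×10³/(8.314×734) = -56500/6102 = -9.259.
k_N/k_P = (4.27×10^7/75200)·exp(-9.259) = 567.8 × 9.529×10^-5 = 0.0541.
Since E_N > E_P, raising the temperature improves selectivity toward N.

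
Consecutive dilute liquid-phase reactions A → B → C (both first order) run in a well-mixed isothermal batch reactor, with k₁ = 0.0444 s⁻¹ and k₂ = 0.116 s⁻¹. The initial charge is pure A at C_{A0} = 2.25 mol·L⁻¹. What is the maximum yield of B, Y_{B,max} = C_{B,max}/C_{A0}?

0.211

Evaluating C_B at t_opt = ln(k₂/k₁)/(k₂−k₁) gives C_{B,max}/C_{A0} = (k₁/k₂)^[k₂/(k₂−k₁)].
= (0.0444/0.116)^(0.116/(0.116−0.0444)) = (0.3828)^(1.620) = 0.2110.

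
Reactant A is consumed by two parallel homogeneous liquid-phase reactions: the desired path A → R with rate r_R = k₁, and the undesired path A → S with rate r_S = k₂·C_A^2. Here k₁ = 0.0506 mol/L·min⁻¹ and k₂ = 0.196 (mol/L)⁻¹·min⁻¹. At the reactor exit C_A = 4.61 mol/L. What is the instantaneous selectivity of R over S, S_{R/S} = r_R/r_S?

S_{R/S} = r_R/r_S = (k₁)/(k₂·C_A^2) = (k₁/k₂)·C_A^-2.
= (0.0506) / (0.196×4.610^2) = 0.05060/4.165 = 0.0121.
The undesired path is higher order in A, so low C_A (CSTR or dilute feed) favours R.

0.0121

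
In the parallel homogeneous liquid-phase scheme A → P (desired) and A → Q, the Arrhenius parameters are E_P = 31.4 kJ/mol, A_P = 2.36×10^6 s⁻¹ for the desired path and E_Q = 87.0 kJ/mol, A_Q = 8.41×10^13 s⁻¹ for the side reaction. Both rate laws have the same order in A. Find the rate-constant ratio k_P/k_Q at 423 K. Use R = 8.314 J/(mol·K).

k_P/k_Q = (A_P/A_Q)·exp[−(E_P−E_Q)/(RT)] = (A_P/A_Q)·exp[(E_Q−E_P)/(RT)].
(E_Q−E_P)/(RT) = (87.0−31.4)×10³/(8.314×423) = 55600/3517 = 15.81.
k_P/k_Q = (2.36×10^6/8.41×10^13)·exp(15.81) = 2.806×10^-8 × 7.346×10^6 = 0.206.

0.206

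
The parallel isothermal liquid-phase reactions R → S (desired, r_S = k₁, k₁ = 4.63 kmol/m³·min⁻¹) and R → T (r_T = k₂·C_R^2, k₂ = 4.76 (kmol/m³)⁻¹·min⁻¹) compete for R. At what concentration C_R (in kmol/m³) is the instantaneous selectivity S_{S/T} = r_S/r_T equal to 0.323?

S_{S/T} = (k₁/k₂)·C_R^-2 ⇒ C_R = (S·k₂/k₁)^(-0.5).
= (0.323×4.76/4.63)^(-0.5) = (0.3321)^(-0.5) = 1.74 kmol/m³.

1.74 kmol/m³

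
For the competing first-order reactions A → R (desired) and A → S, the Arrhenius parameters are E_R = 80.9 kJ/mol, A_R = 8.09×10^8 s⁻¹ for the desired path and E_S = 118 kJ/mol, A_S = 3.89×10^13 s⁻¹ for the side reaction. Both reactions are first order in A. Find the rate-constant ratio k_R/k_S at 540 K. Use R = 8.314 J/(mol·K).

Since both paths have the same order in A, the concentration cancels and S_{R/S} = k_R/k_S = (A_R/A_S)·exp[(E_S−E_R)/(RT)].
(E_S−E_R)/(RT) = (118−80.9)×10³/(8.314×540) = 37100/4490 = 8.264.
k_R/k_S = (8.09×10^8/3.89×10^13)·exp(8.264) = 2.080×10^-5 × 3880 = 0.0807.
Since E_R < E_S, lowering the temperature improves selectivity toward R.

0.0807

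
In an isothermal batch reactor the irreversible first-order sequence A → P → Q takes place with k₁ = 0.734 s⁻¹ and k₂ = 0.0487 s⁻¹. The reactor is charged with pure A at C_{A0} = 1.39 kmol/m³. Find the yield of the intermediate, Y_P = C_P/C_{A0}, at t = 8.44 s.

Solving the coupled first-order balances gives C_P(t) = [k₁/(k₂−k₁)]·C_{A0}·(e^(−k₁t) − e^(−k₂t)).
e^(−k₁t) = e^(−0.734×8.44) = e^(−6.195) = 0.002040; e^(−k₂t) = e^(−0.4110) = 0.6630.
C_P = 0.734×1.39/(0.0487−0.734) × (0.002040−0.6630) = (-1.489)×(-0.6609) = 0.9840 kmol/m³.
Y_P = C_P/C_{A0} = 0.9840/1.39 = 0.708.

0.708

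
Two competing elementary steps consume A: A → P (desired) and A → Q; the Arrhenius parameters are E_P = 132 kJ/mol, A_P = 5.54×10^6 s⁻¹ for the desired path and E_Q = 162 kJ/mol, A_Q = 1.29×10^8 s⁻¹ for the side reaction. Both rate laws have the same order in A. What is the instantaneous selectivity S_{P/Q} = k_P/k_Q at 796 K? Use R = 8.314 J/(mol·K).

k_P/k_Q = (A_P/A_Q)·exp[−(E_P−E_Q)/(RT)] = (A_P/A_Q)·exp[(E_Q−E_P)/(RT)].
(E_Q−E_P)/(RT) = (162−132)×10³/(8.314×796) = 30000/6618 = 4.533.
k_P/k_Q = (5.54×10^6/1.29×10^8)·exp(4.533) = 0.04295 × 93.05 = 4.00.
Since E_P < E_Q, lowering the temperature improves selectivity toward P.

4.00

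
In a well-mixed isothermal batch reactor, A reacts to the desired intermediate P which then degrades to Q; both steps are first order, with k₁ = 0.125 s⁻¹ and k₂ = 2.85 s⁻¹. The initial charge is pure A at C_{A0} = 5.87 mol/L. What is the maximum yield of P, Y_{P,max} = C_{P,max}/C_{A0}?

0.0380

At the optimum, C_{P,max}/C_{A0} = (k₁/k₂)^[k₂/(k₂−k₁)].
= (0.125/2.85)^(2.85/(2.85−0.125)) = (0.04386)^(1.046) = 0.03800.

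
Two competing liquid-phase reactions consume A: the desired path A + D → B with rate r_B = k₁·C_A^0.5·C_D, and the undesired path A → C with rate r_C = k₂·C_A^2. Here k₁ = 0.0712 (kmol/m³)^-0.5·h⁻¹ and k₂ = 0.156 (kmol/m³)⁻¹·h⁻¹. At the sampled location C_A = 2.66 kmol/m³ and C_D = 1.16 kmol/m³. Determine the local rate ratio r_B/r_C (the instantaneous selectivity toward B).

0.122

S_{B/C} = r_B/r_C = (k₁·C_A^0.5·C_D)/(k₂·C_A^2) = (k₁/k₂)·C_A^-1.5·C_D.
= (0.0712×2.660^0.5×1.160) / (0.156×2.660^2) = 0.1347/1.104 = 0.122.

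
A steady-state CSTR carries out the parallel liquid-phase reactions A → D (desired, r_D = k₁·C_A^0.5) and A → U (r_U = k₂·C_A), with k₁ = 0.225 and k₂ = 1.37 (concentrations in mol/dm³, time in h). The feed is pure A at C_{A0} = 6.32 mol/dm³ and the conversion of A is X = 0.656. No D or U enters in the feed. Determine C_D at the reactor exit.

0.416 mol/dm³

Exit C_A = C_{A0}(1−X) = 6.32×0.344 = 2.174 mol/dm³.
In a CSTR the entire volume is at exit conditions, so r_D = 0.225×2.174^0.5 = 0.3318 and r_U = 1.37×2.174 = 2.978.
Fraction of consumed A going to D: r_D/(r_D+r_U) = 0.1002.
C_D = 0.1002·C_{A0}·X = 0.1002×6.32×0.656 = 0.416 mol/dm³.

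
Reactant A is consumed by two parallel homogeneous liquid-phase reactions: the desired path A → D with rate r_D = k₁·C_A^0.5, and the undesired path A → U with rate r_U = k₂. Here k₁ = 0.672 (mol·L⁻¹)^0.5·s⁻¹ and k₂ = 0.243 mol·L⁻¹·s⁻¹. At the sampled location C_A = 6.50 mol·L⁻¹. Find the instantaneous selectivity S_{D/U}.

S_{D/U} = r_D/r_U = (k₁·C_A^0.5)/(k₂) = (k₁/k₂)·C_A^0.5.
= (0.672×6.500^0.5) / (0.243) = 1.713/0.2430 = 7.05.

7.05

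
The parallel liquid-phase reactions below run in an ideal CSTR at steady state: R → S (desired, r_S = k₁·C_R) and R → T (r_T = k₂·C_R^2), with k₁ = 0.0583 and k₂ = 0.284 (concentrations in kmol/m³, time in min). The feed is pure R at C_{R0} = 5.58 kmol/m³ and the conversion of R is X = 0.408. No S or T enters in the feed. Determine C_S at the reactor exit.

Exit C_R = C_{R0}(1−X) = 5.58×0.592 = 3.303 kmol/m³.
In a CSTR the entire volume is at exit conditions, so r_S = 0.0583×3.303 = 0.1926 and r_T = 0.284×3.303^2 = 3.099.
Fraction of consumed R going to S: r_S/(r_S+r_T) = 0.05851.
C_S = 0.05851·C_{R0}·X = 0.05851×5.58×0.408 = 0.133 kmol/m³.

0.133 kmol/m³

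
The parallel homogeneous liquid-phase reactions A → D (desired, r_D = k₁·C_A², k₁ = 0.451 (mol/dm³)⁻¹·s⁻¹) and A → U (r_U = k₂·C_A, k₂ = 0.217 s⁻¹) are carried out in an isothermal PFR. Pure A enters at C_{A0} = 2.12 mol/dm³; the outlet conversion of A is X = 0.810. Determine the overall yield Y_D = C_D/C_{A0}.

C_A = C_{A0}(1−X) = 0.4028 mol/dm³.
Along a PFR/batch, dC_U/dC_A = −r_U/(r_D+r_U) = −k₂/(k₂+k₁·C_A).
Integrating from C_{A0} to C_A: C_U = (0.217/0.451)·ln[(0.217+0.451·2.12)/(0.217+0.451·0.403)] = 0.4812·ln(1.173/0.3987) = 0.5193 mol/dm³.
Then C_D = (C_{A0}−C_A) − C_U = 1.717 − 0.5193 = 1.198 mol/dm³.
Y_D = C_D/C_{A0} = 1.198/2.12 = 0.565.

0.565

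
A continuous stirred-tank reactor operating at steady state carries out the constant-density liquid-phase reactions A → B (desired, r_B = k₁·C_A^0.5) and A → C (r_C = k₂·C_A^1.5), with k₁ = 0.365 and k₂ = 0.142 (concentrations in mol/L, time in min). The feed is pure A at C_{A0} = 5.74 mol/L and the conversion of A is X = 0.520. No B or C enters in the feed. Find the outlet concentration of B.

Exit C_A = C_{A0}(1−X) = 5.74×0.480 = 2.755 mol/L.
A CSTR operates uniformly at the exit composition, giving r_B = 0.6059 and r_C = 0.6494 (each k·C_A^n at C_A = 2.755).
Fraction of consumed A going to B: r_B/(r_B+r_C) = 0.4827.
C_B = 0.4827·C_{A0}·X = 0.4827×5.74×0.520 = 1.44 mol/L.

1.44 mol/L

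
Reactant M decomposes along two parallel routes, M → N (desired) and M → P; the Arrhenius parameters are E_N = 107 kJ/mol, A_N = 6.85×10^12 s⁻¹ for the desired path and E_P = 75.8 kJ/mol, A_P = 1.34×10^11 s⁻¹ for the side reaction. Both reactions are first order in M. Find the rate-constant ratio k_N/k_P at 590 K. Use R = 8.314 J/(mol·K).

k_N/k_P = (A_N/A_P)·exp[−(E_N−E_P)/(RT)] = (A_N/A_P)·exp[(E_P−E_N)/(RT)].
(E_P−E_N)/(RT) = (75.8−107)×10³/(8.314×590) = -31200/4905 = -6.361.
k_N/k_P = (6.85×10^12/1.34×10^11)·exp(-6.361) = 51.12 × 0.001728 = 0.0884.

0.0884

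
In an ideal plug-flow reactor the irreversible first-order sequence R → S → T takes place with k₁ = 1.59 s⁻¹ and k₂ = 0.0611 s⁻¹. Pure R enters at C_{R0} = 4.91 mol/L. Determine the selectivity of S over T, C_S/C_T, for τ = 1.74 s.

For first-order series with pure R initially, C_S(τ) = k₁C_{R0}/(k₂−k₁)·(e^(−k₁τ) − e^(−k₂τ)).
e^(−k₁τ) = e^(−1.59×1.74) = e^(−2.767) = 0.06288; e^(−k₂τ) = e^(−0.1063) = 0.8991.
C_S = 1.59×4.91/(0.0611−1.59) × (0.06288−0.8991) = (-5.106)×(-0.8363) = 4.270 mol/L.
C_R = C_{R0}e^(−k₁τ) = 0.3087 mol/L, so C_T = C_{R0}−C_R−C_S = 0.3311 mol/L; C_S/C_T = 12.9.

12.9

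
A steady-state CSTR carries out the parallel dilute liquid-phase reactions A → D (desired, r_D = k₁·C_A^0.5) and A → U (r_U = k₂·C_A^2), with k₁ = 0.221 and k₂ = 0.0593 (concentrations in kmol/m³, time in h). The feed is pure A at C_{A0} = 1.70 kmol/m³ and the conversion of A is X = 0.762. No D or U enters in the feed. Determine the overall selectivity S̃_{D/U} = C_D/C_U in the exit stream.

14.5

Exit C_A = C_{A0}(1−X) = 1.70×0.238 = 0.4046 kmol/m³.
A CSTR operates uniformly at the exit composition, giving r_D = 0.1406 and r_U = 0.009707 (each k·C_A^n at C_A = 0.4046).
Overall selectivity = C_D/C_U = r_Dτ/(r_Uτ) = r_D/r_U = 14.5.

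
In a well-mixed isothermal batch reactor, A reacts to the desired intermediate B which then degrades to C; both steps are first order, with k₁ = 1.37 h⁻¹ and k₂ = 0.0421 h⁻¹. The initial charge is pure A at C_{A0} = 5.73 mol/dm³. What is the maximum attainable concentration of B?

5.13 mol/dm³

For a first-order series the maximum intermediate yield is C_{B,max}/C_{A0} = (k₁/k₂)^[k₂/(k₂−k₁)].
= (1.37/0.0421)^(0.0421/(0.0421−1.37)) = (32.54)^(-0.03170) = 0.8955.
C_{B,max} = 0.8955×5.73 = 5.13 mol/dm³.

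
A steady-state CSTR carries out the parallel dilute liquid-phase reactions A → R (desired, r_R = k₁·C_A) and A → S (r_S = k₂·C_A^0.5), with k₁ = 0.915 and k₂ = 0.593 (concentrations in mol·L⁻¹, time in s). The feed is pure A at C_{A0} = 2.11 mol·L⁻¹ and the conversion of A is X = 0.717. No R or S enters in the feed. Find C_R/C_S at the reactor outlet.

1.19

Exit C_A = C_{A0}(1−X) = 2.11×0.283 = 0.5971 mol·L⁻¹.
A CSTR operates uniformly at the exit composition, giving r_R = 0.5464 and r_S = 0.4582 (each k·C_A^n at C_A = 0.5971).
Overall selectivity = C_R/C_S = r_Rτ/(r_Sτ) = r_R/r_S = 1.19.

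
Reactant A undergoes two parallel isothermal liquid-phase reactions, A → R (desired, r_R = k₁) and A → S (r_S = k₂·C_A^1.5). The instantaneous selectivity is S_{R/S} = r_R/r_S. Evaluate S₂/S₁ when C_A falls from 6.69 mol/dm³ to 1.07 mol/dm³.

S_{R/S} = (k₁/k₂)·C_A^-1.5, so S₂/S₁ = (C_{A,2}/C_{A,1})^-1.5.
= (1.07/6.69)^(-1.5) = (0.1599)^(-1.5) = 15.6.
Selectivity toward R rises as C_A falls — low-concentration operation is favoured.

15.6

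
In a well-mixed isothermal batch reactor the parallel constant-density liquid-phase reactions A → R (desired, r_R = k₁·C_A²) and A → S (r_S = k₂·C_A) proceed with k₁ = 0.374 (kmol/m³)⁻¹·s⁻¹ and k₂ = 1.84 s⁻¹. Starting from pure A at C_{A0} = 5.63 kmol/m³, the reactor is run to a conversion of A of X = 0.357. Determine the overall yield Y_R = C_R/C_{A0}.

C_A = C_{A0}(1−X) = 3.620 kmol/m³.
Along a PFR/batch, dC_S/dC_A = −r_S/(r_R+r_S) = −k₂/(k₂+k₁·C_A).
Integrating from C_{A0} to C_A: C_S = (1.84/0.374)·ln[(1.84+0.374·5.63)/(1.84+0.374·3.62)] = 4.920·ln(3.946/3.194) = 1.040 kmol/m³.
Then C_R = (C_{A0}−C_A) − C_S = 2.010 − 1.040 = 0.9701 kmol/m³.
Y_R = C_R/C_{A0} = 0.9701/5.63 = 0.172.

0.172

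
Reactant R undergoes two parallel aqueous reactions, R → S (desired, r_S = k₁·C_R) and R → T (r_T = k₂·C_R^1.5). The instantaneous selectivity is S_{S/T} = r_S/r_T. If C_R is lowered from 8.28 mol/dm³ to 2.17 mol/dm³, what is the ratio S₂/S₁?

1.95

S_{S/T} = (k₁/k₂)·C_R^-0.5, so S₂/S₁ = (C_{R,2}/C_{R,1})^-0.5.
= (2.17/8.28)^(-0.5) = (0.2621)^(-0.5) = 1.95.
Selectivity toward S rises as C_R falls — low-concentration operation is favoured.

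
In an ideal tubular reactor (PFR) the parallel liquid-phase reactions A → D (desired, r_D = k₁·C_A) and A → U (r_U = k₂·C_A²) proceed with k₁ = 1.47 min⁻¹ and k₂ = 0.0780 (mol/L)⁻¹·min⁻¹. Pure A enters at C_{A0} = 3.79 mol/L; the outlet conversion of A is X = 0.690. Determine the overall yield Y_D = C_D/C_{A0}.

C_A = C_{A0}(1−X) = 1.175 mol/L.
Along a PFR/batch, dC_D/dC_A = −r_D/(r_D+r_U) = −k₁/(k₁+k₂·C_A).
Integrating from C_{A0} to C_A: C_D = (1.47/0.0780)·ln[(1.47+0.0780·3.79)/(1.47+0.0780·1.17)] = 18.85·ln(1.766/1.562) = 2.314 mol/L.
Y_D = C_D/C_{A0} = 2.314/3.79 = 0.610.

0.610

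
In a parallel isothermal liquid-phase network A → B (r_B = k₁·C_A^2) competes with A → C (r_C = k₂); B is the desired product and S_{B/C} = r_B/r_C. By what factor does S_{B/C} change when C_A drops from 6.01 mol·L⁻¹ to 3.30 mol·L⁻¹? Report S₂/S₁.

0.301

S_{B/C} = (k₁/k₂)·C_A^2, so S₂/S₁ = (C_{A,2}/C_{A,1})^2.
= (3.30/6.01)^2 = (0.5491)^2 = 0.301.
Selectivity toward B falls as C_A falls — high-concentration operation is favoured.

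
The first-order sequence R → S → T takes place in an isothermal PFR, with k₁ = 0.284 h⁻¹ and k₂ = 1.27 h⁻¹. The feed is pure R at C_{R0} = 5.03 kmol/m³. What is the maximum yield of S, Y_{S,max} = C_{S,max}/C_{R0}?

For a first-order series the maximum intermediate yield is C_{S,max}/C_{R0} = (k₁/k₂)^[k₂/(k₂−k₁)].
= (0.284/1.27)^(1.27/(1.27−0.284)) = (0.2236)^(1.288) = 0.1453.

0.145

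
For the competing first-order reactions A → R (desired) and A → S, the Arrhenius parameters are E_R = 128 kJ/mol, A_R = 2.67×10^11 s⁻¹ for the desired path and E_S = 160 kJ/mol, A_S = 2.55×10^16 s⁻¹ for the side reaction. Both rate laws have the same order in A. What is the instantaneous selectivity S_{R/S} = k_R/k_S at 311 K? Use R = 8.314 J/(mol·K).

k_R/k_S = (A_R/A_S)·exp[−(E_R−E_S)/(RT)] = (A_R/A_S)·exp[(E_S−E_R)/(RT)].
(E_S−E_R)/(RT) = (160−128)×10³/(8.314×311) = 32000/2586 = 12.38.
k_R/k_S = (2.67×10^11/2.55×10^16)·exp(12.38) = 1.047×10^-5 × 2.370×10^5 = 2.48.
Since E_R < E_S, lowering the temperature improves selectivity toward R.

2.48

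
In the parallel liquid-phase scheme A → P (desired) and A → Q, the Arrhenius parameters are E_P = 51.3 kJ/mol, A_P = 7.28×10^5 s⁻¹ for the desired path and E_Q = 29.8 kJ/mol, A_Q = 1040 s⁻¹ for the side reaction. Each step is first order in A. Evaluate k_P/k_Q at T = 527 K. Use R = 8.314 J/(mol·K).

5.18

Since both paths have the same order in A, the concentration cancels and S_{P/Q} = k_P/k_Q = (A_P/A_Q)·exp[(E_Q−E_P)/(RT)].
(E_Q−E_P)/(RT) = (29.8−51.3)×10³/(8.314×527) = -21500/4381 = -4.907.
k_P/k_Q = (7.28×10^5/1040)·exp(-4.907) = 700.0 × 0.007394 = 5.18.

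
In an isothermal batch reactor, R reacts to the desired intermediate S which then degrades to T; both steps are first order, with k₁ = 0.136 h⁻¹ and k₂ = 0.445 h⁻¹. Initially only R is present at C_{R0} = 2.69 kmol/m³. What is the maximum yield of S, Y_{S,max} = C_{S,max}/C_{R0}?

Evaluating C_S at t_opt = ln(k₂/k₁)/(k₂−k₁) gives C_{S,max}/C_{R0} = (k₁/k₂)^[k₂/(k₂−k₁)].
= (0.136/0.445)^(0.445/(0.445−0.136)) = (0.3056)^(1.440) = 0.1814.

0.181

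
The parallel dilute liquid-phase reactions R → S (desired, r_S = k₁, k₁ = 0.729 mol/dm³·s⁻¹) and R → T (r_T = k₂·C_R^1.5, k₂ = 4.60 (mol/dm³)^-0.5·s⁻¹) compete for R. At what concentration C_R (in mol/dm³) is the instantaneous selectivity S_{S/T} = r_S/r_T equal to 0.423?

S_{S/T} = (k₁/k₂)·C_R^-1.5 ⇒ C_R = (S·k₂/k₁)^(1/(-1.5)).
= (0.423×4.60/0.729)^(-0.6667) = (2.669)^(-0.6667) = 0.520 mol/dm³.

0.520 mol/dm³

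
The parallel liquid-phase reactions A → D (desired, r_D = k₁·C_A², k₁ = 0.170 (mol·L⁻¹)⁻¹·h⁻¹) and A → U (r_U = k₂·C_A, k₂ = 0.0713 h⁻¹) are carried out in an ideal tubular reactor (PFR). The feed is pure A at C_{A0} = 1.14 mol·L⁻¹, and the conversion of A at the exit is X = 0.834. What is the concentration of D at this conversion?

0.556 mol·L⁻¹

C_A = C_{A0}(1−X) = 0.1892 mol·L⁻¹.
Along a PFR/batch, dC_U/dC_A = −r_U/(r_D+r_U) = −k₂/(k₂+k₁·C_A).
Integrating from C_{A0} to C_A: C_U = (0.0713/0.170)·ln[(0.0713+0.170·1.14)/(0.0713+0.170·0.189)] = 0.4194·ln(0.2651/0.1035) = 0.3946 mol·L⁻¹.
Then C_D = (C_{A0}−C_A) − C_U = 0.9508 − 0.3946 = 0.5562 mol·L⁻¹.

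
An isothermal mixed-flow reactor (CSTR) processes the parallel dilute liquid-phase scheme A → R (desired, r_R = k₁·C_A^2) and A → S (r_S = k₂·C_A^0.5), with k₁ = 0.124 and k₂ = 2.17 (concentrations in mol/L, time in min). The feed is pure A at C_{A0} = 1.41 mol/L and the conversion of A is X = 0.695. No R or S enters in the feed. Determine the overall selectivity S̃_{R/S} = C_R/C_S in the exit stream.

0.0161

Exit C_A = C_{A0}(1−X) = 1.41×0.305 = 0.4301 mol/L.
A CSTR operates uniformly at the exit composition, giving r_R = 0.02293 and r_S = 1.423 (each k·C_A^n at C_A = 0.4301).
Overall selectivity = C_R/C_S = r_Rτ/(r_Sτ) = r_R/r_S = 0.0161.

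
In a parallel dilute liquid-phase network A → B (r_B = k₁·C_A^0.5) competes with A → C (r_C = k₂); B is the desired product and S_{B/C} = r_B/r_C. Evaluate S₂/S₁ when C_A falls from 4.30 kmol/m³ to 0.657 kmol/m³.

S_{B/C} = (k₁/k₂)·C_A^0.5, so S₂/S₁ = (C_{A,2}/C_{A,1})^0.5.
= (0.657/4.30)^0.5 = (0.1528)^0.5 = 0.391.
Selectivity toward B falls as C_A falls — high-concentration operation is favoured.

0.391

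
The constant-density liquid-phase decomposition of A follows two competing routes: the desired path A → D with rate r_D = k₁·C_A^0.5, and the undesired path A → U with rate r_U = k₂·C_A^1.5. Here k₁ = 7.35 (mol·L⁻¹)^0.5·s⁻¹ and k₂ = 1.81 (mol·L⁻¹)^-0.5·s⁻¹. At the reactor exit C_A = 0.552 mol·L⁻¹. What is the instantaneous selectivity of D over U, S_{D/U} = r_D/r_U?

7.36

S_{D/U} = r_D/r_U = (k₁·C_A^0.5)/(k₂·C_A^1.5) = (k₁/k₂)·C_A⁻¹.
= (7.35×0.5520^0.5) / (1.81×0.5520^1.5) = 5.461/0.7423 = 7.36.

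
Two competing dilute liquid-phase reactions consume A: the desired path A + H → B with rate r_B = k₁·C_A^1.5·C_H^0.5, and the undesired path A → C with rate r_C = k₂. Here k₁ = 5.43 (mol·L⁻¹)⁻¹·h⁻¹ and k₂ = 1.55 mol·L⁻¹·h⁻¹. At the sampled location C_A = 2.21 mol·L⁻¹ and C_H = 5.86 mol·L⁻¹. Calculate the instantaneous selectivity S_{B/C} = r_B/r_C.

S_{B/C} = r_B/r_C = (k₁·C_A^1.5·C_H^0.5)/(k₂) = (k₁/k₂)·C_A^1.5·C_H^0.5.
= (5.43×2.210^1.5×5.860^0.5) / (1.55) = 43.19/1.550 = 27.9.
Since the desired path is higher order in A, keeping C_A high (PFR or concentrated feed) favours B.

27.9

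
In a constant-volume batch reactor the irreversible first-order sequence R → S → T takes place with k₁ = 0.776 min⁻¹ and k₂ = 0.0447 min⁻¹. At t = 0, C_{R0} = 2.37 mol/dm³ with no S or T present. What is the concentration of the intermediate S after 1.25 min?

1.42 mol/dm³

Solving the coupled first-order balances gives C_S(t) = [k₁/(k₂−k₁)]·C_{R0}·(e^(−k₁t) − e^(−k₂t)).
e^(−k₁t) = e^(−0.776×1.25) = e^(−0.9700) = 0.3791; e^(−k₂t) = e^(−0.05587) = 0.9457.
C_S = 0.776×2.37/(0.0447−0.776) × (0.3791−0.9457) = (-2.515)×(-0.5666) = 1.425 mol/dm³.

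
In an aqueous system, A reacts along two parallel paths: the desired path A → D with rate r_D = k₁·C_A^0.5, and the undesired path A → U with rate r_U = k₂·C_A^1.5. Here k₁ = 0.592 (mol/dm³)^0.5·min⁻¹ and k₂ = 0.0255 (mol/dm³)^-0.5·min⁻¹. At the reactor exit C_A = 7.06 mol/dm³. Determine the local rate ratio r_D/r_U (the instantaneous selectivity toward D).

S_{D/U} = r_D/r_U = (k₁·C_A^0.5)/(k₂·C_A^1.5) = (k₁/k₂)·C_A⁻¹.
= (0.592×7.060^0.5) / (0.0255×7.060^1.5) = 1.573/0.4784 = 3.29.

3.29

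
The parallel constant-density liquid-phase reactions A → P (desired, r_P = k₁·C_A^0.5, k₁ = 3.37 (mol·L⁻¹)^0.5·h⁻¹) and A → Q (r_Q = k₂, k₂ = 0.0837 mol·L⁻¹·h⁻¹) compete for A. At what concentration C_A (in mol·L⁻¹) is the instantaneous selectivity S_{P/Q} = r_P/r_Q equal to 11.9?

S_{P/Q} = (k₁/k₂)·C_A^0.5 ⇒ C_A = (S·k₂/k₁)^(2).
= (11.9×0.0837/3.37)^(2) = (0.2956)^(2) = 0.0874 mol·L⁻¹.

0.0874 mol·L⁻¹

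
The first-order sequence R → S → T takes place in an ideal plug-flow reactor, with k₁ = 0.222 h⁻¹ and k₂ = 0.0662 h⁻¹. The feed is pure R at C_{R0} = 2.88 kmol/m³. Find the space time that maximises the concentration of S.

The intermediate peaks when r₁ = r₂, i.e. k₁e^(−k₁τ) = k₂e^(−k₂τ), giving τ_opt = ln(k₂/k₁)/(k₂−k₁).
= ln(0.0662/0.222)/(0.0662−0.222) = ln(0.2982)/-0.1558 = -1.210/-0.1558 = 7.77 h.

7.77 h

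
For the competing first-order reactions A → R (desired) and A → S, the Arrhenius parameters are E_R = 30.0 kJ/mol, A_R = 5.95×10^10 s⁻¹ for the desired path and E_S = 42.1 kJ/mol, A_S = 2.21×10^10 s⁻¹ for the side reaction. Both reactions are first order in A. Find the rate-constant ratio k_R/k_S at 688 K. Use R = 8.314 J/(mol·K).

k_R/k_S = (A_R/A_S)·exp[−(E_R−E_S)/(RT)] = (A_R/A_S)·exp[(E_S−E_R)/(RT)].
(E_S−E_R)/(RT) = (42.1−30.0)×10³/(8.314×688) = 12100/5720 = 2.115.
k_R/k_S = (5.95×10^10/2.21×10^10)·exp(2.115) = 2.692 × 8.293 = 22.3.
Since E_R < E_S, lowering the temperature improves selectivity toward R.

22.3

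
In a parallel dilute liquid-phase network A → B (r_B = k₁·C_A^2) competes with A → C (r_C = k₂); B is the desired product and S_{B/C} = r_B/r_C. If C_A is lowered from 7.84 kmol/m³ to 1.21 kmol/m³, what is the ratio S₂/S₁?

S_{B/C} = (k₁/k₂)·C_A^2, so S₂/S₁ = (C_{A,2}/C_{A,1})^2.
= (1.21/7.84)^2 = (0.1543)^2 = 0.0238.
Selectivity toward B falls as C_A falls — high-concentration operation is favoured.

0.0238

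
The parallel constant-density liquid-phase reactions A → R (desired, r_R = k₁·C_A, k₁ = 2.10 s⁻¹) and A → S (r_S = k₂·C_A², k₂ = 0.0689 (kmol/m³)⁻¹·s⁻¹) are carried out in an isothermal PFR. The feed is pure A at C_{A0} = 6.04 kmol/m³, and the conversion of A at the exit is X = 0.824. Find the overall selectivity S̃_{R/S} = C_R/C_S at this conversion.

C_A = C_{A0}(1−X) = 1.063 kmol/m³.
Along a PFR/batch, dC_R/dC_A = −r_R/(r_R+r_S) = −k₁/(k₁+k₂·C_A).
Integrating from C_{A0} to C_A: C_R = (2.10/0.0689)·ln[(2.10+0.0689·6.04)/(2.10+0.0689·1.06)] = 30.48·ln(2.516/2.173) = 4.466 kmol/m³.
C_S = (C_{A0}−C_A)−C_R = 0.5114 kmol/m³; S̃_{R/S} = 4.466/0.5114 = 8.73.

8.73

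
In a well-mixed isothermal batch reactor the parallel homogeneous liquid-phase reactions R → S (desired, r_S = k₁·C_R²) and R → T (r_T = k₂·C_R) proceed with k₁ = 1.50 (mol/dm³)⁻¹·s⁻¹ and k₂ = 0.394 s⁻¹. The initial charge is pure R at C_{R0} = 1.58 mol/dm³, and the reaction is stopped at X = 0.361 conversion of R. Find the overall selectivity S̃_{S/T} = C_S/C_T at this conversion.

C_R = C_{R0}(1−X) = 1.010 mol/dm³.
Along a PFR/batch, dC_T/dC_R = −r_T/(r_S+r_T) = −k₂/(k₂+k₁·C_R).
Integrating from C_{R0} to C_R: C_T = (0.394/1.50)·ln[(0.394+1.50·1.58)/(0.394+1.50·1.01)] = 0.2627·ln(2.764/1.908) = 0.09729 mol/dm³.
Then C_S = (C_{R0}−C_R) − C_T = 0.5704 − 0.09729 = 0.4731 mol/dm³.
S̃_{S/T} = C_S/C_T = 0.4731/0.09729 = 4.86.

4.86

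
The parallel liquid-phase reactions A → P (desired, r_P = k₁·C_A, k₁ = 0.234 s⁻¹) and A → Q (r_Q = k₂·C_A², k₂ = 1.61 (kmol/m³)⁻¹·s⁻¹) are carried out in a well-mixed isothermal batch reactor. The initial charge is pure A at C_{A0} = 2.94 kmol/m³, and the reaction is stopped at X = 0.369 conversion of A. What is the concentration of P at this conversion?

C_A = C_{A0}(1−X) = 1.855 kmol/m³.
Along a PFR/batch, dC_P/dC_A = −r_P/(r_P+r_Q) = −k₁/(k₁+k₂·C_A).
Integrating from C_{A0} to C_A: C_P = (0.234/1.61)·ln[(0.234+1.61·2.94)/(0.234+1.61·1.86)] = 0.1453·ln(4.967/3.221) = 0.06297 kmol/m³.

0.0630 kmol/m³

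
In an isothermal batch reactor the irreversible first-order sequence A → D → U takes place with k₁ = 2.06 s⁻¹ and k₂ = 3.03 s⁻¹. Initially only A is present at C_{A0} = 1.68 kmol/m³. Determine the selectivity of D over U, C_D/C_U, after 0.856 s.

For first-order series with pure A initially, C_D(t) = k₁C_{A0}/(k₂−k₁)·(e^(−k₁t) − e^(−k₂t)).
e^(−k₁t) = e^(−2.06×0.856) = e^(−1.763) = 0.1715; e^(−k₂t) = e^(−2.594) = 0.07474.
C_D = 2.06×1.68/(3.03−2.06) × (0.1715−0.07474) = 3.568×0.09672 = 0.3451 kmol/m³.
C_A = C_{A0}e^(−k₁t) = 0.2881 kmol/m³, so C_U = C_{A0}−C_A−C_D = 1.047 kmol/m³; C_D/C_U = 0.330.

0.330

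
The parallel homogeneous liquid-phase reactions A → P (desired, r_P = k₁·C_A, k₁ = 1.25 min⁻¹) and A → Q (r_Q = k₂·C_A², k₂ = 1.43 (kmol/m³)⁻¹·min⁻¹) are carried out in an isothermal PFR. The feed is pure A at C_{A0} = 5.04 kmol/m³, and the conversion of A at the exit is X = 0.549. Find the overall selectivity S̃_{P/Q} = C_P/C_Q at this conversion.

0.249

C_A = C_{A0}(1−X) = 2.273 kmol/m³.
Along a PFR/batch, dC_P/dC_A = −r_P/(r_P+r_Q) = −k₁/(k₁+k₂·C_A).
Integrating from C_{A0} to C_A: C_P = (1.25/1.43)·ln[(1.25+1.43·5.04)/(1.25+1.43·2.27)] = 0.8741·ln(8.457/4.500) = 0.5514 kmol/m³.
C_Q = (C_{A0}−C_A)−C_P = 2.216 kmol/m³; S̃_{P/Q} = 0.5514/2.216 = 0.249.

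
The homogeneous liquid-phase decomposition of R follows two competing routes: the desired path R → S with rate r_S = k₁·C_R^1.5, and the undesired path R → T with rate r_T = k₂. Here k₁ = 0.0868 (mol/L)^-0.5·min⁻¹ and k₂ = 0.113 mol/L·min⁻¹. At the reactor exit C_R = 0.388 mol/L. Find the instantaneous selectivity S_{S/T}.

S_{S/T} = r_S/r_T = (k₁·C_R^1.5)/(k₂) = (k₁/k₂)·C_R^1.5.
= (0.0868×0.3880^1.5) / (0.113) = 0.02098/0.1130 = 0.186.
Since the desired path is higher order in R, keeping C_R high (PFR or concentrated feed) favours S.

0.186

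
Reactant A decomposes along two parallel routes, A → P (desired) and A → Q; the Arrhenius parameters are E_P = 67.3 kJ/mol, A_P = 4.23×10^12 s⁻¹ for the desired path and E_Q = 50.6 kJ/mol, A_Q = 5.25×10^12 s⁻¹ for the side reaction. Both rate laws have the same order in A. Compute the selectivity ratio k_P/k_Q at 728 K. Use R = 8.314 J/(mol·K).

0.0510

k_P/k_Q = (A_P/A_Q)·exp[−(E_P−E_Q)/(RT)] = (A_P/A_Q)·exp[(E_Q−E_P)/(RT)].
(E_Q−E_P)/(RT) = (50.6−67.3)×10³/(8.314×728) = -16700/6053 = -2.759.
k_P/k_Q = (4.23×10^12/5.25×10^12)·exp(-2.759) = 0.8057 × 0.06335 = 0.0510.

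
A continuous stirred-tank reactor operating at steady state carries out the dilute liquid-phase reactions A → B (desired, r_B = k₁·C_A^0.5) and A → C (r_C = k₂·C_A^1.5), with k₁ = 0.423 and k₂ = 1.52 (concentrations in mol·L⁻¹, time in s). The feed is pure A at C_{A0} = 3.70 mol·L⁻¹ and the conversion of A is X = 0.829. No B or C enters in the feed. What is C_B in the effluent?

0.937 mol·L⁻¹

Exit C_A = C_{A0}(1−X) = 3.70×0.171 = 0.6327 mol·L⁻¹.
Rates in a CSTR are evaluated at the outlet concentration: r_B = 0.423×0.6327^0.5 = 0.3365, r_C = 1.52×0.6327^1.5 = 0.7650.
Fraction of consumed A going to B: r_B/(r_B+r_C) = 0.3055.
C_B = 0.3055·C_{A0}·X = 0.3055×3.70×0.829 = 0.937 mol·L⁻¹.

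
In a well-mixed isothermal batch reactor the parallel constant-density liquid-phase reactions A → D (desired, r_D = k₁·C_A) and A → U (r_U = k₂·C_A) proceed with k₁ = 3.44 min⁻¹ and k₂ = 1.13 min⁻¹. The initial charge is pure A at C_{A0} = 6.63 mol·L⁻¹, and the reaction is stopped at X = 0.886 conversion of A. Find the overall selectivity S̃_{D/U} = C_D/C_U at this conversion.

C_A = C_{A0}(1−X) = 0.7558 mol·L⁻¹.
Both paths are first order in A, so the instantaneous fraction to D is constant: dC_D/d(−C_A) = k₁/(k₁+k₂) = 0.7527.
C_D = 0.7527·(C_{A0}−C_A) = 0.7527×5.874 = 4.42 mol·L⁻¹.
C_U = (C_{A0}−C_A)−C_D = 1.452 mol·L⁻¹; S̃_{D/U} = 4.422/1.452 = 3.04.

3.04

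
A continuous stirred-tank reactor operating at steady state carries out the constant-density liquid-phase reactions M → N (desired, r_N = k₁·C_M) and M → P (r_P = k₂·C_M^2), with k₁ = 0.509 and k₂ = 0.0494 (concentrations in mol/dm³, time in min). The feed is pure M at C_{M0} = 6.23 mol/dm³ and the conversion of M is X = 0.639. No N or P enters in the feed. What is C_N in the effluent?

3.27 mol/dm³

Exit C_M = C_{M0}(1−X) = 6.23×0.361 = 2.249 mol/dm³.
Rates in a CSTR are evaluated at the outlet concentration: r_N = 0.509×2.249 = 1.145, r_P = 0.0494×2.249^2 = 0.2499.
Fraction of consumed M going to N: r_N/(r_N+r_P) = 0.8208.
C_N = 0.8208·C_{M0}·X = 0.8208×6.23×0.639 = 3.27 mol/dm³.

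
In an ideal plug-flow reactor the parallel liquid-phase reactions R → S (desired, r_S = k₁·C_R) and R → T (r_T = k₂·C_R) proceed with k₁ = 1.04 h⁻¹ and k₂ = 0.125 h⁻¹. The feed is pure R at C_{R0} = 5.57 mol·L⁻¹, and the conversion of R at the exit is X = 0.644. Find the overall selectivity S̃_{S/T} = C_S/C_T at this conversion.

C_R = C_{R0}(1−X) = 1.983 mol·L⁻¹.
Both paths are first order in R, so the instantaneous fraction to S is constant: dC_S/d(−C_R) = k₁/(k₁+k₂) = 0.8927.
C_S = 0.8927·(C_{R0}−C_R) = 0.8927×3.587 = 3.20 mol·L⁻¹.
C_T = (C_{R0}−C_R)−C_S = 0.3849 mol·L⁻¹; S̃_{S/T} = 3.202/0.3849 = 8.32.

8.32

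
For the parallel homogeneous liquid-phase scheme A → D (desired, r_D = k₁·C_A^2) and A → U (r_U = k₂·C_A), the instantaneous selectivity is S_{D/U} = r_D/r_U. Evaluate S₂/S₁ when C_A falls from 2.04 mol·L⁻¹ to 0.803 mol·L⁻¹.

S_{D/U} = (k₁/k₂)·C_A, so S₂/S₁ = (C_{A,2}/C_{A,1}).
= 0.803/2.04 = 0.394.

0.394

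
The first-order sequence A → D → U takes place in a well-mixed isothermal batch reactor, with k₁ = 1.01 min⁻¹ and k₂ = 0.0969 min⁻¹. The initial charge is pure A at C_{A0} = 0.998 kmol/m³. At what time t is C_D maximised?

2.57 min

The intermediate peaks when r₁ = r₂, i.e. k₁e^(−k₁t) = k₂e^(−k₂t), giving t_opt = ln(k₂/k₁)/(k₂−k₁).
= ln(0.0969/1.01)/(0.0969−1.01) = ln(0.09594)/-0.9131 = -2.344/-0.9131 = 2.57 min.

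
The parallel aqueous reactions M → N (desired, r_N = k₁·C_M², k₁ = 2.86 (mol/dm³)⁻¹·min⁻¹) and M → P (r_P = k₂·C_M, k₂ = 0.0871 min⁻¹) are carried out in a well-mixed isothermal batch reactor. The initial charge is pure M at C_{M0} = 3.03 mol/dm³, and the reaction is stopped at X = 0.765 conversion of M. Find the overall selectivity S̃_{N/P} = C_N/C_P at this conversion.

C_M = C_{M0}(1−X) = 0.7120 mol/dm³.
Along a PFR/batch, dC_P/dC_M = −r_P/(r_N+r_P) = −k₂/(k₂+k₁·C_M).
Integrating from C_{M0} to C_M: C_P = (0.0871/2.86)·ln[(0.0871+2.86·3.03)/(0.0871+2.86·0.712)] = 0.03045·ln(8.753/2.124) = 0.04313 mol/dm³.
Then C_N = (C_{M0}−C_M) − C_P = 2.318 − 0.04313 = 2.275 mol/dm³.
S̃_{N/P} = C_N/C_P = 2.275/0.04313 = 52.7.

52.7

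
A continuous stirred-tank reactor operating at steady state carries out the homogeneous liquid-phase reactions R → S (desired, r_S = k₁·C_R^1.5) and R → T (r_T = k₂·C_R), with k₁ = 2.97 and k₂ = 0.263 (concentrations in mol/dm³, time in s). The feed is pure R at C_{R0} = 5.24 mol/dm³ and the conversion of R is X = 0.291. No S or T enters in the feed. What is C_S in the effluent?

Exit C_R = C_{R0}(1−X) = 5.24×0.709 = 3.715 mol/dm³.
A CSTR operates uniformly at the exit composition, giving r_S = 21.27 and r_T = 0.9771 (each k·C_R^n at C_R = 3.715).
Fraction of consumed R going to S: r_S/(r_S+r_T) = 0.9561.
C_S = 0.9561·C_{R0}·X = 0.9561×5.24×0.291 = 1.46 mol/dm³.

1.46 mol/dm³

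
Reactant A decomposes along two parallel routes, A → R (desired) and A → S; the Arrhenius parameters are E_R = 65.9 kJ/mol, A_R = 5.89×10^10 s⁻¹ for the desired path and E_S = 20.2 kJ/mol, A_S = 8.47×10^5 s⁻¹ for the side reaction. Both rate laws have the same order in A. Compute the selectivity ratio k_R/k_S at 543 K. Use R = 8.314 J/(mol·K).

Since both paths have the same order in A, the concentration cancels and S_{R/S} = k_R/k_S = (A_R/A_S)·exp[(E_S−E_R)/(RT)].
(E_S−E_R)/(RT) = (20.2−65.9)×10³/(8.314×543) = -45700/4515 = -10.12.
k_R/k_S = (5.89×10^10/8.47×10^5)·exp(-10.12) = 69540 × 4.015×10^-5 = 2.79.
Since E_R > E_S, raising the temperature improves selectivity toward R.

2.79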